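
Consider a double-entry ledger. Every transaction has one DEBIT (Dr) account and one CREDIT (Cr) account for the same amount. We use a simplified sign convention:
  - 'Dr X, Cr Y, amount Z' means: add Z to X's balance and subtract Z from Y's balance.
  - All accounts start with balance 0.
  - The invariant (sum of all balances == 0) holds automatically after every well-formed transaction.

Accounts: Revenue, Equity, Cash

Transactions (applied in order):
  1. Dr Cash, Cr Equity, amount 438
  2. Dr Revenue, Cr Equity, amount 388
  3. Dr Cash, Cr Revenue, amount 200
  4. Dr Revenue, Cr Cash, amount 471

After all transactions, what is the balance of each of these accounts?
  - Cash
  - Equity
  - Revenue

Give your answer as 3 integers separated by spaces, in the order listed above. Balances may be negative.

After txn 1 (Dr Cash, Cr Equity, amount 438): Cash=438 Equity=-438
After txn 2 (Dr Revenue, Cr Equity, amount 388): Cash=438 Equity=-826 Revenue=388
After txn 3 (Dr Cash, Cr Revenue, amount 200): Cash=638 Equity=-826 Revenue=188
After txn 4 (Dr Revenue, Cr Cash, amount 471): Cash=167 Equity=-826 Revenue=659

Answer: 167 -826 659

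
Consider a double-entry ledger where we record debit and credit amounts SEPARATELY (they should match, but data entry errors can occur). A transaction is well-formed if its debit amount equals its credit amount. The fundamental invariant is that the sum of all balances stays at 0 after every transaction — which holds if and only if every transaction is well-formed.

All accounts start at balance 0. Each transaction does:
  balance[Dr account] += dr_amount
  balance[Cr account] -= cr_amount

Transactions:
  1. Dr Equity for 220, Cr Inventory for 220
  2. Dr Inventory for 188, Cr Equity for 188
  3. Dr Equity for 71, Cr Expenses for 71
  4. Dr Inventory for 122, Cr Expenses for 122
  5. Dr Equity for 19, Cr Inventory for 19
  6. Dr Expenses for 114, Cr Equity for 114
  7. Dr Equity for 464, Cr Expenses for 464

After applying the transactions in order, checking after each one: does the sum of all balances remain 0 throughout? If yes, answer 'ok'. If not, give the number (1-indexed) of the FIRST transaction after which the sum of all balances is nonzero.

Answer: ok

Derivation:
After txn 1: dr=220 cr=220 sum_balances=0
After txn 2: dr=188 cr=188 sum_balances=0
After txn 3: dr=71 cr=71 sum_balances=0
After txn 4: dr=122 cr=122 sum_balances=0
After txn 5: dr=19 cr=19 sum_balances=0
After txn 6: dr=114 cr=114 sum_balances=0
After txn 7: dr=464 cr=464 sum_balances=0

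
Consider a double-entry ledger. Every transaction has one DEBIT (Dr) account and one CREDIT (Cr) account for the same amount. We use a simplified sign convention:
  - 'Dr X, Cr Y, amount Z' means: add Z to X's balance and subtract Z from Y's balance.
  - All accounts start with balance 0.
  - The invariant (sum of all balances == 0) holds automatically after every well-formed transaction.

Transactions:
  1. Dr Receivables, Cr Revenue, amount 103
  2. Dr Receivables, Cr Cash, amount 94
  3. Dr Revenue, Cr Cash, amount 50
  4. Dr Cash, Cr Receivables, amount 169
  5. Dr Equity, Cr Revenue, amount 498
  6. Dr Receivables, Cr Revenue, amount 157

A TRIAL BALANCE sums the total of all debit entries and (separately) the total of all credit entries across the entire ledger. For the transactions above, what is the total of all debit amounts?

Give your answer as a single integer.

Answer: 1071

Derivation:
Txn 1: debit+=103
Txn 2: debit+=94
Txn 3: debit+=50
Txn 4: debit+=169
Txn 5: debit+=498
Txn 6: debit+=157
Total debits = 1071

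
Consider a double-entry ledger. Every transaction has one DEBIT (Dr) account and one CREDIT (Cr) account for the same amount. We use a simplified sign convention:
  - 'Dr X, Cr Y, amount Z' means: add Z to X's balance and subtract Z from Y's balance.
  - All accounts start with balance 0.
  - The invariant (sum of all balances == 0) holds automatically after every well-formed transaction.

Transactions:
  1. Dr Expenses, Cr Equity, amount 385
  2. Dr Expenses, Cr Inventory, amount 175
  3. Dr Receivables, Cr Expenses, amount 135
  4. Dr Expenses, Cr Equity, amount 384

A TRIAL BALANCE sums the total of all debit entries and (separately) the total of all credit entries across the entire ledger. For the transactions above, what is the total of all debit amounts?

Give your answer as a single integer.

Txn 1: debit+=385
Txn 2: debit+=175
Txn 3: debit+=135
Txn 4: debit+=384
Total debits = 1079

Answer: 1079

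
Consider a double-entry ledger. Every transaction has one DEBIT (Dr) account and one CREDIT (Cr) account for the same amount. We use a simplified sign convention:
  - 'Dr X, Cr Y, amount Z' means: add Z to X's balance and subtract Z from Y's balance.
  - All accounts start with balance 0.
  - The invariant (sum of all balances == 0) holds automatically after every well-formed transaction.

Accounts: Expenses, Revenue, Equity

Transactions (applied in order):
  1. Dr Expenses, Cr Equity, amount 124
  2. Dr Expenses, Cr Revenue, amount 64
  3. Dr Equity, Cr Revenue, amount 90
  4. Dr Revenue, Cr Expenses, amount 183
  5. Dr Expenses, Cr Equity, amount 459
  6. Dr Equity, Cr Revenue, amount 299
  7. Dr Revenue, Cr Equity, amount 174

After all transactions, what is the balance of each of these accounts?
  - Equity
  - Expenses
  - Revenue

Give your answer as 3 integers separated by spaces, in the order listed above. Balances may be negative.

After txn 1 (Dr Expenses, Cr Equity, amount 124): Equity=-124 Expenses=124
After txn 2 (Dr Expenses, Cr Revenue, amount 64): Equity=-124 Expenses=188 Revenue=-64
After txn 3 (Dr Equity, Cr Revenue, amount 90): Equity=-34 Expenses=188 Revenue=-154
After txn 4 (Dr Revenue, Cr Expenses, amount 183): Equity=-34 Expenses=5 Revenue=29
After txn 5 (Dr Expenses, Cr Equity, amount 459): Equity=-493 Expenses=464 Revenue=29
After txn 6 (Dr Equity, Cr Revenue, amount 299): Equity=-194 Expenses=464 Revenue=-270
After txn 7 (Dr Revenue, Cr Equity, amount 174): Equity=-368 Expenses=464 Revenue=-96

Answer: -368 464 -96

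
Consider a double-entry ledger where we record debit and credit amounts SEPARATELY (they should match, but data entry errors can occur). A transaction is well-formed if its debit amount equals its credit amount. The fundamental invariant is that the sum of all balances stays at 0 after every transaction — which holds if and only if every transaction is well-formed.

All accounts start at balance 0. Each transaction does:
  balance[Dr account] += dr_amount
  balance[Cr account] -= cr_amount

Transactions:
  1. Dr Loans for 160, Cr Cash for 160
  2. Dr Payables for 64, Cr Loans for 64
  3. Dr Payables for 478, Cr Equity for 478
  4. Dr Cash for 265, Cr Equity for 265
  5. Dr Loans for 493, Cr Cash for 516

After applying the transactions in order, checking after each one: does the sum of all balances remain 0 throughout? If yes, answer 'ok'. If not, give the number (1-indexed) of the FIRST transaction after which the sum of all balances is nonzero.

Answer: 5

Derivation:
After txn 1: dr=160 cr=160 sum_balances=0
After txn 2: dr=64 cr=64 sum_balances=0
After txn 3: dr=478 cr=478 sum_balances=0
After txn 4: dr=265 cr=265 sum_balances=0
After txn 5: dr=493 cr=516 sum_balances=-23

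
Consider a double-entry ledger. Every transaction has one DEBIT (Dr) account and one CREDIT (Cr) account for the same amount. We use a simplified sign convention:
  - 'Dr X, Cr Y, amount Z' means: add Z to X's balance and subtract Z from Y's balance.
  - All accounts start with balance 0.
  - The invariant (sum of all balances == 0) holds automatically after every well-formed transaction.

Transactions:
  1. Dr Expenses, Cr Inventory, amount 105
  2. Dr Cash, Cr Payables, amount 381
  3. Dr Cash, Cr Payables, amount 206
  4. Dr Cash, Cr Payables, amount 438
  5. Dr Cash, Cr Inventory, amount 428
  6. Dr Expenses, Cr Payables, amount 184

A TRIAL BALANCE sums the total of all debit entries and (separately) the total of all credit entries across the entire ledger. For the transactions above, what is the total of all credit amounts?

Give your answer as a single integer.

Answer: 1742

Derivation:
Txn 1: credit+=105
Txn 2: credit+=381
Txn 3: credit+=206
Txn 4: credit+=438
Txn 5: credit+=428
Txn 6: credit+=184
Total credits = 1742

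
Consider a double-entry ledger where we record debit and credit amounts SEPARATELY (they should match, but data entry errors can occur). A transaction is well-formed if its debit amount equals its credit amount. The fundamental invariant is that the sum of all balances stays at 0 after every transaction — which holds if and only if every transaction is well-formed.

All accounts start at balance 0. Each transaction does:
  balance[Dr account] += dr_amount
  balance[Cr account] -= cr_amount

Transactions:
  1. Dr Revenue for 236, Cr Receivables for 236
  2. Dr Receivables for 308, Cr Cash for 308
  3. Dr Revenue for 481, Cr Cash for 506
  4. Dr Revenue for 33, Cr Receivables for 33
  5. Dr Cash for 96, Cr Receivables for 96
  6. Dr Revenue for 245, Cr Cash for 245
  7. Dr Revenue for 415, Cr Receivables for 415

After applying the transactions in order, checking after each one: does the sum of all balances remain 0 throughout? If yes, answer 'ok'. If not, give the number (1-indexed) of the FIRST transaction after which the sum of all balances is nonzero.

Answer: 3

Derivation:
After txn 1: dr=236 cr=236 sum_balances=0
After txn 2: dr=308 cr=308 sum_balances=0
After txn 3: dr=481 cr=506 sum_balances=-25
After txn 4: dr=33 cr=33 sum_balances=-25
After txn 5: dr=96 cr=96 sum_balances=-25
After txn 6: dr=245 cr=245 sum_balances=-25
After txn 7: dr=415 cr=415 sum_balances=-25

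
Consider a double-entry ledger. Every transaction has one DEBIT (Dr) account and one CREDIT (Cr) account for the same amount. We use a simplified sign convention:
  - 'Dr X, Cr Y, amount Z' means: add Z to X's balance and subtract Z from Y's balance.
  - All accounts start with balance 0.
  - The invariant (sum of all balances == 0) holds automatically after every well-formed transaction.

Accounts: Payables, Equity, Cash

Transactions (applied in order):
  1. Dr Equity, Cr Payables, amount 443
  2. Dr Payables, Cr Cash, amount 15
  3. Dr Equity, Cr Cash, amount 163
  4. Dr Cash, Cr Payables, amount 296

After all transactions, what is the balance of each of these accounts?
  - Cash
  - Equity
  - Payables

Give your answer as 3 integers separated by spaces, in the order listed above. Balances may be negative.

After txn 1 (Dr Equity, Cr Payables, amount 443): Equity=443 Payables=-443
After txn 2 (Dr Payables, Cr Cash, amount 15): Cash=-15 Equity=443 Payables=-428
After txn 3 (Dr Equity, Cr Cash, amount 163): Cash=-178 Equity=606 Payables=-428
After txn 4 (Dr Cash, Cr Payables, amount 296): Cash=118 Equity=606 Payables=-724

Answer: 118 606 -724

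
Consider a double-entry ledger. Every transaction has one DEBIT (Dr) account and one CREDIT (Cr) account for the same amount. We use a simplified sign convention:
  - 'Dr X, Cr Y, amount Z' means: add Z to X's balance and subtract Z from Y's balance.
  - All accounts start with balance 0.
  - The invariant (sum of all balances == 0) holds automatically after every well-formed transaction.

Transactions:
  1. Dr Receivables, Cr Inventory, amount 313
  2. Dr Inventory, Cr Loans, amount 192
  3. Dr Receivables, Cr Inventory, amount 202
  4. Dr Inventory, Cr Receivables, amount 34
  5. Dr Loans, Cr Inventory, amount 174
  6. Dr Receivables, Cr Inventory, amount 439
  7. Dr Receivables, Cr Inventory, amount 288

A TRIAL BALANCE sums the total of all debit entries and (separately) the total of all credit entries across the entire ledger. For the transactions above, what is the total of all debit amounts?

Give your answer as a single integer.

Answer: 1642

Derivation:
Txn 1: debit+=313
Txn 2: debit+=192
Txn 3: debit+=202
Txn 4: debit+=34
Txn 5: debit+=174
Txn 6: debit+=439
Txn 7: debit+=288
Total debits = 1642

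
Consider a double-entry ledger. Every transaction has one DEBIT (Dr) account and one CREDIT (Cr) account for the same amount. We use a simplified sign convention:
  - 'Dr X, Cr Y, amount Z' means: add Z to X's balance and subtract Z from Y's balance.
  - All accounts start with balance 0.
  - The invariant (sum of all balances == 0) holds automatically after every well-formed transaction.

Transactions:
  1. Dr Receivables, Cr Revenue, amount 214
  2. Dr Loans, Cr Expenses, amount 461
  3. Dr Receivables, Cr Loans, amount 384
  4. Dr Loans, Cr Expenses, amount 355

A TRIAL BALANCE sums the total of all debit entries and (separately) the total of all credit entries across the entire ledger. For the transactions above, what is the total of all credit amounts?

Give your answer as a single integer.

Answer: 1414

Derivation:
Txn 1: credit+=214
Txn 2: credit+=461
Txn 3: credit+=384
Txn 4: credit+=355
Total credits = 1414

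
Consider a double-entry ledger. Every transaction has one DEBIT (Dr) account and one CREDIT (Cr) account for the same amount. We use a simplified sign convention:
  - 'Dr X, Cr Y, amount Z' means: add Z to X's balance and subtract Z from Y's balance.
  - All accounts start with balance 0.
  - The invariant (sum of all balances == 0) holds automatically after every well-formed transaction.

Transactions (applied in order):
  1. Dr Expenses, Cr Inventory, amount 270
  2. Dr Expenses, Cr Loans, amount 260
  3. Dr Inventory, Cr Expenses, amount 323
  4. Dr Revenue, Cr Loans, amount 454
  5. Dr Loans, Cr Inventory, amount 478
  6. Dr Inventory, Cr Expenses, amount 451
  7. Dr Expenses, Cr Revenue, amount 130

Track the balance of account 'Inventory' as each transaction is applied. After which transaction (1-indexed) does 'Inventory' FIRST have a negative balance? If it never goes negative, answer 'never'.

After txn 1: Inventory=-270

Answer: 1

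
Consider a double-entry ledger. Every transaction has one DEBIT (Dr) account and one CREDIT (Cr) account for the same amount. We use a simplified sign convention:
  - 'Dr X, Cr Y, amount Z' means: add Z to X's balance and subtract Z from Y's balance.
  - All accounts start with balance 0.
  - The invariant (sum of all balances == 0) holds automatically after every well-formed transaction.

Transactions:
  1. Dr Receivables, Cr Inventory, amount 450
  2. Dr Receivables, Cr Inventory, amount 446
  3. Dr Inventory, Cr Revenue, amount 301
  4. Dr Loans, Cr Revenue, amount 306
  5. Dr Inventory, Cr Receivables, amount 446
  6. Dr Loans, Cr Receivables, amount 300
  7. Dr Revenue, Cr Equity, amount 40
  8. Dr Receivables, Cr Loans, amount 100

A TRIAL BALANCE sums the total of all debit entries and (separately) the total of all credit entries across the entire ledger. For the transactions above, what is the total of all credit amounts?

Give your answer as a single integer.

Txn 1: credit+=450
Txn 2: credit+=446
Txn 3: credit+=301
Txn 4: credit+=306
Txn 5: credit+=446
Txn 6: credit+=300
Txn 7: credit+=40
Txn 8: credit+=100
Total credits = 2389

Answer: 2389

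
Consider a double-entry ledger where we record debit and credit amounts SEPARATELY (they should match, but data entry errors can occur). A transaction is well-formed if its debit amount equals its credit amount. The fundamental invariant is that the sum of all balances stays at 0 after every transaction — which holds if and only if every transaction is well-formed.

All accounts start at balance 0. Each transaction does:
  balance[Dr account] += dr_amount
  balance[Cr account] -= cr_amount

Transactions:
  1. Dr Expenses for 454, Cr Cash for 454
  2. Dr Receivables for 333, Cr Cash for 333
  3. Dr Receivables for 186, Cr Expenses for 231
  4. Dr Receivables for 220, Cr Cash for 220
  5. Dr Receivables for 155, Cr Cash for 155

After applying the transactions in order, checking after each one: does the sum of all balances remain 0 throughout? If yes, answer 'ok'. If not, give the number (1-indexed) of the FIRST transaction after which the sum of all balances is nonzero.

After txn 1: dr=454 cr=454 sum_balances=0
After txn 2: dr=333 cr=333 sum_balances=0
After txn 3: dr=186 cr=231 sum_balances=-45
After txn 4: dr=220 cr=220 sum_balances=-45
After txn 5: dr=155 cr=155 sum_balances=-45

Answer: 3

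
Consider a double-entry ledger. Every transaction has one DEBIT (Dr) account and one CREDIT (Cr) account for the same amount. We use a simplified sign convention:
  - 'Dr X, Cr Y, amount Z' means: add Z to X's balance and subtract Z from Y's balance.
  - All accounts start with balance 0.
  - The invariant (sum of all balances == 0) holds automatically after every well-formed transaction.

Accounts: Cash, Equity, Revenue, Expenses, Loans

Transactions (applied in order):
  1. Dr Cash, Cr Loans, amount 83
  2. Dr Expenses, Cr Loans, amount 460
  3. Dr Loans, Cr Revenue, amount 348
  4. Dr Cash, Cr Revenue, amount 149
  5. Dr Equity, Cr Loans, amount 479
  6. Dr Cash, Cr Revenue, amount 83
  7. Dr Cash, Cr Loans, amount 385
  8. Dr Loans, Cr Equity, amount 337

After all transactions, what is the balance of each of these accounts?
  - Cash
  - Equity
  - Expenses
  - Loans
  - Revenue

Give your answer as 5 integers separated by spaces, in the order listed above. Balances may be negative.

Answer: 700 142 460 -722 -580

Derivation:
After txn 1 (Dr Cash, Cr Loans, amount 83): Cash=83 Loans=-83
After txn 2 (Dr Expenses, Cr Loans, amount 460): Cash=83 Expenses=460 Loans=-543
After txn 3 (Dr Loans, Cr Revenue, amount 348): Cash=83 Expenses=460 Loans=-195 Revenue=-348
After txn 4 (Dr Cash, Cr Revenue, amount 149): Cash=232 Expenses=460 Loans=-195 Revenue=-497
After txn 5 (Dr Equity, Cr Loans, amount 479): Cash=232 Equity=479 Expenses=460 Loans=-674 Revenue=-497
After txn 6 (Dr Cash, Cr Revenue, amount 83): Cash=315 Equity=479 Expenses=460 Loans=-674 Revenue=-580
After txn 7 (Dr Cash, Cr Loans, amount 385): Cash=700 Equity=479 Expenses=460 Loans=-1059 Revenue=-580
After txn 8 (Dr Loans, Cr Equity, amount 337): Cash=700 Equity=142 Expenses=460 Loans=-722 Revenue=-580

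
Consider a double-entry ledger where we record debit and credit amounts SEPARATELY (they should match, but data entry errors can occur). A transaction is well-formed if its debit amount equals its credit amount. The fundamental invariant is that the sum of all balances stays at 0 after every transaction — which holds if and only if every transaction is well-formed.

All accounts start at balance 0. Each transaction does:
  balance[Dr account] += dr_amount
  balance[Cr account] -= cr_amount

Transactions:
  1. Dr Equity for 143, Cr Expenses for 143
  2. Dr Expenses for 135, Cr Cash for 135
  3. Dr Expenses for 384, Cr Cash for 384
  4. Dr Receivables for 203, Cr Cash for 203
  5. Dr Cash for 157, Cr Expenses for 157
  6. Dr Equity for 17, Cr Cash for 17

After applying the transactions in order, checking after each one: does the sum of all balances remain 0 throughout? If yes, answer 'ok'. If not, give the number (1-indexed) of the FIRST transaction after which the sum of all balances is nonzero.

After txn 1: dr=143 cr=143 sum_balances=0
After txn 2: dr=135 cr=135 sum_balances=0
After txn 3: dr=384 cr=384 sum_balances=0
After txn 4: dr=203 cr=203 sum_balances=0
After txn 5: dr=157 cr=157 sum_balances=0
After txn 6: dr=17 cr=17 sum_balances=0

Answer: ok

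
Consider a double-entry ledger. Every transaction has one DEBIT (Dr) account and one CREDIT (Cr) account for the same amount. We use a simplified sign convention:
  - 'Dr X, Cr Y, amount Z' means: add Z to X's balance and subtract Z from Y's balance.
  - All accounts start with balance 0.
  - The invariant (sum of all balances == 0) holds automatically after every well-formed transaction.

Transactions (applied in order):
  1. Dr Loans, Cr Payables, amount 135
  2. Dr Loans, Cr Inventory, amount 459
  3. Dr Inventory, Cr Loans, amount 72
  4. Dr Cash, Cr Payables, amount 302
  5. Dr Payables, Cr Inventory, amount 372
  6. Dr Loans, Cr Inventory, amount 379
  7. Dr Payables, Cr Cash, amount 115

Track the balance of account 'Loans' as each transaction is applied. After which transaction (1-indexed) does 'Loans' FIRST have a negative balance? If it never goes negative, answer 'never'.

Answer: never

Derivation:
After txn 1: Loans=135
After txn 2: Loans=594
After txn 3: Loans=522
After txn 4: Loans=522
After txn 5: Loans=522
After txn 6: Loans=901
After txn 7: Loans=901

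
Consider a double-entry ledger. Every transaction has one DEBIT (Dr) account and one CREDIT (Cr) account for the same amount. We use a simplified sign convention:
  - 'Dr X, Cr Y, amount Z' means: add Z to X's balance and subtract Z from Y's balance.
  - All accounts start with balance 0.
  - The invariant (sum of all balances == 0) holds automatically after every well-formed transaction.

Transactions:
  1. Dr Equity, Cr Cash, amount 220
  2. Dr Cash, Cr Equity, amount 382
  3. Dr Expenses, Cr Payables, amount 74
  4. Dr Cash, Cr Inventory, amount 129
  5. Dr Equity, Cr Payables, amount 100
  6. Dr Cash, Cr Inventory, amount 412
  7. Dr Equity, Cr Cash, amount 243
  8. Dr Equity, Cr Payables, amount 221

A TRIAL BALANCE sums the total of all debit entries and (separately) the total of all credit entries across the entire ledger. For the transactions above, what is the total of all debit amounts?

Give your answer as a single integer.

Answer: 1781

Derivation:
Txn 1: debit+=220
Txn 2: debit+=382
Txn 3: debit+=74
Txn 4: debit+=129
Txn 5: debit+=100
Txn 6: debit+=412
Txn 7: debit+=243
Txn 8: debit+=221
Total debits = 1781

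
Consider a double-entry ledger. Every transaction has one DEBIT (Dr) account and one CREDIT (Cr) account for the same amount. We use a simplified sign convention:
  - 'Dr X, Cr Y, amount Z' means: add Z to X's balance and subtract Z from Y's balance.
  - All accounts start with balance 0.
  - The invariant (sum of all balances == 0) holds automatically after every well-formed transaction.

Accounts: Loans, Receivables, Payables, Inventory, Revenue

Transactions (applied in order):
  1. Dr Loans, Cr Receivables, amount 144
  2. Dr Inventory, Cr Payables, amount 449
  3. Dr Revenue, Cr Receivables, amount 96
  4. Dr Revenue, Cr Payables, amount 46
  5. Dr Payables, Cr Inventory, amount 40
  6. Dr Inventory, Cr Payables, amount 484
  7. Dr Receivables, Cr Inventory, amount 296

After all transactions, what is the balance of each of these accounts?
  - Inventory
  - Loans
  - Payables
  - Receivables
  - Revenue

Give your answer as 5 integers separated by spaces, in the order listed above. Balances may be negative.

After txn 1 (Dr Loans, Cr Receivables, amount 144): Loans=144 Receivables=-144
After txn 2 (Dr Inventory, Cr Payables, amount 449): Inventory=449 Loans=144 Payables=-449 Receivables=-144
After txn 3 (Dr Revenue, Cr Receivables, amount 96): Inventory=449 Loans=144 Payables=-449 Receivables=-240 Revenue=96
After txn 4 (Dr Revenue, Cr Payables, amount 46): Inventory=449 Loans=144 Payables=-495 Receivables=-240 Revenue=142
After txn 5 (Dr Payables, Cr Inventory, amount 40): Inventory=409 Loans=144 Payables=-455 Receivables=-240 Revenue=142
After txn 6 (Dr Inventory, Cr Payables, amount 484): Inventory=893 Loans=144 Payables=-939 Receivables=-240 Revenue=142
After txn 7 (Dr Receivables, Cr Inventory, amount 296): Inventory=597 Loans=144 Payables=-939 Receivables=56 Revenue=142

Answer: 597 144 -939 56 142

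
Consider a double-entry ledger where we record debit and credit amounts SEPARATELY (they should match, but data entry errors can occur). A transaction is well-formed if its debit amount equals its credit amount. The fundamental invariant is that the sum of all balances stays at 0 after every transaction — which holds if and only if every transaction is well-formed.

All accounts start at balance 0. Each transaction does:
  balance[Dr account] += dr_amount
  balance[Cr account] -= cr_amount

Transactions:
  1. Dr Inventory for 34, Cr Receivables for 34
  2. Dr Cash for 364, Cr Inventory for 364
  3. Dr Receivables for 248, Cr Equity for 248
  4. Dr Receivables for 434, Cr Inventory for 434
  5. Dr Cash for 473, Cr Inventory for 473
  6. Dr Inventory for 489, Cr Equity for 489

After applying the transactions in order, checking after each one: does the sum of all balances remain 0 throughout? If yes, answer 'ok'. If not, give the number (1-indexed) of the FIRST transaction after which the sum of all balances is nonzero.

After txn 1: dr=34 cr=34 sum_balances=0
After txn 2: dr=364 cr=364 sum_balances=0
After txn 3: dr=248 cr=248 sum_balances=0
After txn 4: dr=434 cr=434 sum_balances=0
After txn 5: dr=473 cr=473 sum_balances=0
After txn 6: dr=489 cr=489 sum_balances=0

Answer: ok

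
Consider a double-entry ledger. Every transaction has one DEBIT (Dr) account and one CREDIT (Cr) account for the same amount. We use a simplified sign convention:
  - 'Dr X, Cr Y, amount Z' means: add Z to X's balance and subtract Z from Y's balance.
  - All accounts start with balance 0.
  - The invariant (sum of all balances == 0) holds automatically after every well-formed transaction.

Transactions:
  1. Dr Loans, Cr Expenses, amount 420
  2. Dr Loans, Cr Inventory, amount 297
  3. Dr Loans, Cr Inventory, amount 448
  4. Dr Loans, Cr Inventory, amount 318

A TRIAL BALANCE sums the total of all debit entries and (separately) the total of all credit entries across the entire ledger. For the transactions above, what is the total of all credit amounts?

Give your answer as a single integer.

Txn 1: credit+=420
Txn 2: credit+=297
Txn 3: credit+=448
Txn 4: credit+=318
Total credits = 1483

Answer: 1483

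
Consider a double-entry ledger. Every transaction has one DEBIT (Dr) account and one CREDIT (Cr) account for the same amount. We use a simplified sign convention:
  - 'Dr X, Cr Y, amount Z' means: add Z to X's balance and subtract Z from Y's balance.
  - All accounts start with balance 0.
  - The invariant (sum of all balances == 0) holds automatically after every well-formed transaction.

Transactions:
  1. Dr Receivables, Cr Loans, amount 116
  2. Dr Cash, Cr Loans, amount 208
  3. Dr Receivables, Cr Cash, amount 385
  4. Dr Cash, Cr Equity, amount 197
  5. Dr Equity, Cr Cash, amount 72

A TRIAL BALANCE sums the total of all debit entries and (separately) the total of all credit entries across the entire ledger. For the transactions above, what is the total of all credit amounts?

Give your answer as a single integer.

Answer: 978

Derivation:
Txn 1: credit+=116
Txn 2: credit+=208
Txn 3: credit+=385
Txn 4: credit+=197
Txn 5: credit+=72
Total credits = 978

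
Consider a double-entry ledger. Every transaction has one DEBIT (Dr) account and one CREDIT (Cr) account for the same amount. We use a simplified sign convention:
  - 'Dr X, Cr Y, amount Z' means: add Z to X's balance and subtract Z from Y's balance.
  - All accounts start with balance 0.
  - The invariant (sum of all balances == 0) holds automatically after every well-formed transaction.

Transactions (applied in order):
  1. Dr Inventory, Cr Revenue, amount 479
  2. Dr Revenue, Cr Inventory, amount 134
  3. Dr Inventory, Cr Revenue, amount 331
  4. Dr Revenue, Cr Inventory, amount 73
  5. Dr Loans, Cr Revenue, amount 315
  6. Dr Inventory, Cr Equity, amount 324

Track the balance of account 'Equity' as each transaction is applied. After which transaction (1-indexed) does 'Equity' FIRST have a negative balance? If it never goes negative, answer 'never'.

After txn 1: Equity=0
After txn 2: Equity=0
After txn 3: Equity=0
After txn 4: Equity=0
After txn 5: Equity=0
After txn 6: Equity=-324

Answer: 6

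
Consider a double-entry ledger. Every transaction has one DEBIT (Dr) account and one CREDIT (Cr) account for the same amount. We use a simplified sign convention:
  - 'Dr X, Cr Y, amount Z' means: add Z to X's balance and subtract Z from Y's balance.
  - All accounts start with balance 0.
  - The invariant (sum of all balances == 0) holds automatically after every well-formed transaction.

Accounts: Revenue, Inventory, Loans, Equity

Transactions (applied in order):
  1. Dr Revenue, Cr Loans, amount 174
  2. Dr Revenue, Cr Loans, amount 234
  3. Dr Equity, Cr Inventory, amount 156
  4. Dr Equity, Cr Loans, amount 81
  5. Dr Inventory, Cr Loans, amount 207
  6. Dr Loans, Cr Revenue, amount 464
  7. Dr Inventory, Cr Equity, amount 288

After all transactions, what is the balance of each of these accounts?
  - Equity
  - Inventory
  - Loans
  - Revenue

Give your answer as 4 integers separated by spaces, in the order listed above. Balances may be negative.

Answer: -51 339 -232 -56

Derivation:
After txn 1 (Dr Revenue, Cr Loans, amount 174): Loans=-174 Revenue=174
After txn 2 (Dr Revenue, Cr Loans, amount 234): Loans=-408 Revenue=408
After txn 3 (Dr Equity, Cr Inventory, amount 156): Equity=156 Inventory=-156 Loans=-408 Revenue=408
After txn 4 (Dr Equity, Cr Loans, amount 81): Equity=237 Inventory=-156 Loans=-489 Revenue=408
After txn 5 (Dr Inventory, Cr Loans, amount 207): Equity=237 Inventory=51 Loans=-696 Revenue=408
After txn 6 (Dr Loans, Cr Revenue, amount 464): Equity=237 Inventory=51 Loans=-232 Revenue=-56
After txn 7 (Dr Inventory, Cr Equity, amount 288): Equity=-51 Inventory=339 Loans=-232 Revenue=-56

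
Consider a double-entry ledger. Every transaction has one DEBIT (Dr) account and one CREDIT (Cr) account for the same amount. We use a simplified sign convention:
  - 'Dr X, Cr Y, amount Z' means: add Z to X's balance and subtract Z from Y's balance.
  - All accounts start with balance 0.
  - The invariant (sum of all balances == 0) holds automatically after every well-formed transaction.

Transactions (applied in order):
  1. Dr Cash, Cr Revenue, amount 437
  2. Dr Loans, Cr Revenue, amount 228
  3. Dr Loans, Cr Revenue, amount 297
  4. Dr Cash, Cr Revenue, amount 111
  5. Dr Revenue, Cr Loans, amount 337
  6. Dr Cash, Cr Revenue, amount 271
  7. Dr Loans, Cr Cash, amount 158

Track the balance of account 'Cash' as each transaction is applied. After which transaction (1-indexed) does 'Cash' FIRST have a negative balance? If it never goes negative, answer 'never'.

After txn 1: Cash=437
After txn 2: Cash=437
After txn 3: Cash=437
After txn 4: Cash=548
After txn 5: Cash=548
After txn 6: Cash=819
After txn 7: Cash=661

Answer: never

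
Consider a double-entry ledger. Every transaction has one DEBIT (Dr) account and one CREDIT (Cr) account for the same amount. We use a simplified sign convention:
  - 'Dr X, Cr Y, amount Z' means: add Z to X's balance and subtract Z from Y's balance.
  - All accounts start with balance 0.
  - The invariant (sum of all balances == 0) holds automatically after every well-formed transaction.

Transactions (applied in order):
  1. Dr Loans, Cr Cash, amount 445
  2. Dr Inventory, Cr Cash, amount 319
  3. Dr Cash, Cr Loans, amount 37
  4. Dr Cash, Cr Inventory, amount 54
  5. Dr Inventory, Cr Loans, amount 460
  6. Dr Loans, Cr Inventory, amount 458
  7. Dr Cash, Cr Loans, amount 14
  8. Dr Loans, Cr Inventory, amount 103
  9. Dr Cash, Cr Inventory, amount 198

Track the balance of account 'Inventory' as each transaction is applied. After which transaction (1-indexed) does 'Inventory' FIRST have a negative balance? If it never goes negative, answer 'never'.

After txn 1: Inventory=0
After txn 2: Inventory=319
After txn 3: Inventory=319
After txn 4: Inventory=265
After txn 5: Inventory=725
After txn 6: Inventory=267
After txn 7: Inventory=267
After txn 8: Inventory=164
After txn 9: Inventory=-34

Answer: 9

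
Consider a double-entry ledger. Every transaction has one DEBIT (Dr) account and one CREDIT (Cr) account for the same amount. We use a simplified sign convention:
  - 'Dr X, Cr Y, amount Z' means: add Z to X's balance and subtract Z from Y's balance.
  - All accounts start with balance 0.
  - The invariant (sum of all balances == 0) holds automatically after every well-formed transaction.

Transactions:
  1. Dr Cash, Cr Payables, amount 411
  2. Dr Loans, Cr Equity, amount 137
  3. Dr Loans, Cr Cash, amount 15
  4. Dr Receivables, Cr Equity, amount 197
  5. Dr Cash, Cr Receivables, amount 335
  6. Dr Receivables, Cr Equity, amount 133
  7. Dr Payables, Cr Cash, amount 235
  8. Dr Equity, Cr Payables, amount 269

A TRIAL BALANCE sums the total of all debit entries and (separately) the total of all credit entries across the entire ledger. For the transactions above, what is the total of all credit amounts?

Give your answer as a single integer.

Answer: 1732

Derivation:
Txn 1: credit+=411
Txn 2: credit+=137
Txn 3: credit+=15
Txn 4: credit+=197
Txn 5: credit+=335
Txn 6: credit+=133
Txn 7: credit+=235
Txn 8: credit+=269
Total credits = 1732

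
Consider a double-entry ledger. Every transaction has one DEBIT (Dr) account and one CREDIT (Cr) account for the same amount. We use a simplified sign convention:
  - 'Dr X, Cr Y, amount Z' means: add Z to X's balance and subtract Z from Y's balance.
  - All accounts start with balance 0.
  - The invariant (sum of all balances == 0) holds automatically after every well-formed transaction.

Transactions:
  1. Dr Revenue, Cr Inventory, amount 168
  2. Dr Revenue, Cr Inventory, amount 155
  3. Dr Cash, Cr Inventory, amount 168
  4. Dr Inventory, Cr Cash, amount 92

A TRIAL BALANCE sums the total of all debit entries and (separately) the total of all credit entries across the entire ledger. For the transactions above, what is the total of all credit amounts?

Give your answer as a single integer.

Txn 1: credit+=168
Txn 2: credit+=155
Txn 3: credit+=168
Txn 4: credit+=92
Total credits = 583

Answer: 583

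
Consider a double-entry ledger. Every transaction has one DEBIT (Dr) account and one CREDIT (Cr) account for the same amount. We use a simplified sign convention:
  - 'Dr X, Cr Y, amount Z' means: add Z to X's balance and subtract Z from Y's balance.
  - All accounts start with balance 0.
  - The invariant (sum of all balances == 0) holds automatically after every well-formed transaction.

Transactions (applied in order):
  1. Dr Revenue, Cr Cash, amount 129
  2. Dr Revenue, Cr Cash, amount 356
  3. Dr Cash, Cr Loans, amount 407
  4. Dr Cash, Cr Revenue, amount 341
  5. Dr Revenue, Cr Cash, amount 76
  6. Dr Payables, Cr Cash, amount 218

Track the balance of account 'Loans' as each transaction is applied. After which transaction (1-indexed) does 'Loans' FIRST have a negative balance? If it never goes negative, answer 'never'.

Answer: 3

Derivation:
After txn 1: Loans=0
After txn 2: Loans=0
After txn 3: Loans=-407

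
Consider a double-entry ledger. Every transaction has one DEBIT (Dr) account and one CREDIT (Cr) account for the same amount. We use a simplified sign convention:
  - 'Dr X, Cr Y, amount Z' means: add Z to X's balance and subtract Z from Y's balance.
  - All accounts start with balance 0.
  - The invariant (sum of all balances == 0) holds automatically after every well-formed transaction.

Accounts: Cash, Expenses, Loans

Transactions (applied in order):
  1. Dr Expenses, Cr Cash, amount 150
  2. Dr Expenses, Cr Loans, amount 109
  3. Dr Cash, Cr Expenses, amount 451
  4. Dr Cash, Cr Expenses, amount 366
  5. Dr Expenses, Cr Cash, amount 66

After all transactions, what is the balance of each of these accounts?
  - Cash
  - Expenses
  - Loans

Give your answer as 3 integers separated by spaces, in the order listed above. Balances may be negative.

Answer: 601 -492 -109

Derivation:
After txn 1 (Dr Expenses, Cr Cash, amount 150): Cash=-150 Expenses=150
After txn 2 (Dr Expenses, Cr Loans, amount 109): Cash=-150 Expenses=259 Loans=-109
After txn 3 (Dr Cash, Cr Expenses, amount 451): Cash=301 Expenses=-192 Loans=-109
After txn 4 (Dr Cash, Cr Expenses, amount 366): Cash=667 Expenses=-558 Loans=-109
After txn 5 (Dr Expenses, Cr Cash, amount 66): Cash=601 Expenses=-492 Loans=-109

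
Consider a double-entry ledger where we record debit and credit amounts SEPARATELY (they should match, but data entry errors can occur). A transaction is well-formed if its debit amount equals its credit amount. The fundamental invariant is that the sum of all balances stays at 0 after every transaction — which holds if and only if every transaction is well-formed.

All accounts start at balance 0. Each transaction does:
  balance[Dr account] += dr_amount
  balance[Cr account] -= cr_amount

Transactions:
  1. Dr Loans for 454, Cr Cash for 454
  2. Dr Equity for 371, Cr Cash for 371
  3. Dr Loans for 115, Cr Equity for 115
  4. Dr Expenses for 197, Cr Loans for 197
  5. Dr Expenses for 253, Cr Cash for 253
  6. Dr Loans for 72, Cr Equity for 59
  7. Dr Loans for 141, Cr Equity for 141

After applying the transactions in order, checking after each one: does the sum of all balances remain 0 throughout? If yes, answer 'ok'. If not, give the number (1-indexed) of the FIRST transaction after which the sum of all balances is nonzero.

After txn 1: dr=454 cr=454 sum_balances=0
After txn 2: dr=371 cr=371 sum_balances=0
After txn 3: dr=115 cr=115 sum_balances=0
After txn 4: dr=197 cr=197 sum_balances=0
After txn 5: dr=253 cr=253 sum_balances=0
After txn 6: dr=72 cr=59 sum_balances=13
After txn 7: dr=141 cr=141 sum_balances=13

Answer: 6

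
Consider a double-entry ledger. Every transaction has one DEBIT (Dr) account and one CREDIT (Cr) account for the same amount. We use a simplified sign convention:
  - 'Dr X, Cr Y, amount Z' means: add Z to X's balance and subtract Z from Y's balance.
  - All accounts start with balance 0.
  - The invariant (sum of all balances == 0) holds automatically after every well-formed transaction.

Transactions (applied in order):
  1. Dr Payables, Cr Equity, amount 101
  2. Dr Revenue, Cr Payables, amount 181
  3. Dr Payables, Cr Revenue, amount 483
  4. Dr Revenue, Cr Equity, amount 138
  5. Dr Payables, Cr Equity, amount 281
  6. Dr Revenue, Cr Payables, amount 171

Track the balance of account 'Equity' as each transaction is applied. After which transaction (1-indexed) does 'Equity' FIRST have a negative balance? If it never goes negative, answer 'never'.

After txn 1: Equity=-101

Answer: 1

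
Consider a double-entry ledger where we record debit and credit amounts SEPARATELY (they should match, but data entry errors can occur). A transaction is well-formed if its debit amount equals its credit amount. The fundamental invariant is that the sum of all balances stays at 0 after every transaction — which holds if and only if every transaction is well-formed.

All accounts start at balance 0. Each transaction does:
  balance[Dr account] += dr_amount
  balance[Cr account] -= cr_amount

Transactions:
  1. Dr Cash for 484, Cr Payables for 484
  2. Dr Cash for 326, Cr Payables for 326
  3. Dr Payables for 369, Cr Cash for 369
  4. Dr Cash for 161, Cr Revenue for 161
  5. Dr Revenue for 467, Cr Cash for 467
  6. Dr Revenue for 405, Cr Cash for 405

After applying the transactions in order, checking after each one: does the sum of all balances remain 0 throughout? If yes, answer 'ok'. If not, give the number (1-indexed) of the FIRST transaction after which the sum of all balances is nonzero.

After txn 1: dr=484 cr=484 sum_balances=0
After txn 2: dr=326 cr=326 sum_balances=0
After txn 3: dr=369 cr=369 sum_balances=0
After txn 4: dr=161 cr=161 sum_balances=0
After txn 5: dr=467 cr=467 sum_balances=0
After txn 6: dr=405 cr=405 sum_balances=0

Answer: ok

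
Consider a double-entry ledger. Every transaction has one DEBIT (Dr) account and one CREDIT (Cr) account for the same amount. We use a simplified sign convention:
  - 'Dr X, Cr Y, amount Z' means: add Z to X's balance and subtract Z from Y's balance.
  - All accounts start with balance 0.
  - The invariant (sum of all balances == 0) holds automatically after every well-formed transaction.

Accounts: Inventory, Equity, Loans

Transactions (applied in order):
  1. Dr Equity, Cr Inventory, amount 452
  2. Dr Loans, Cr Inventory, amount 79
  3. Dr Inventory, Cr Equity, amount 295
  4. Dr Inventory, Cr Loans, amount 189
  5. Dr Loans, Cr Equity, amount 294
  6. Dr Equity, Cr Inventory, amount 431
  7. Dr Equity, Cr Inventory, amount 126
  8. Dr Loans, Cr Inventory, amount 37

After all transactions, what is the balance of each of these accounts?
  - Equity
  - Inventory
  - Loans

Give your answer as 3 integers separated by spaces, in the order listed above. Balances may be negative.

Answer: 420 -641 221

Derivation:
After txn 1 (Dr Equity, Cr Inventory, amount 452): Equity=452 Inventory=-452
After txn 2 (Dr Loans, Cr Inventory, amount 79): Equity=452 Inventory=-531 Loans=79
After txn 3 (Dr Inventory, Cr Equity, amount 295): Equity=157 Inventory=-236 Loans=79
After txn 4 (Dr Inventory, Cr Loans, amount 189): Equity=157 Inventory=-47 Loans=-110
After txn 5 (Dr Loans, Cr Equity, amount 294): Equity=-137 Inventory=-47 Loans=184
After txn 6 (Dr Equity, Cr Inventory, amount 431): Equity=294 Inventory=-478 Loans=184
After txn 7 (Dr Equity, Cr Inventory, amount 126): Equity=420 Inventory=-604 Loans=184
After txn 8 (Dr Loans, Cr Inventory, amount 37): Equity=420 Inventory=-641 Loans=221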